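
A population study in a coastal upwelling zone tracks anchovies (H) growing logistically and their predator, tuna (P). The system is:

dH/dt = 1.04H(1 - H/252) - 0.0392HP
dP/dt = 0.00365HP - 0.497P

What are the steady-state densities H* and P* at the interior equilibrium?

H* ≈ 136, P* ≈ 12.2

From dP/dt = 0 with P > 0: 0.00365H* = 0.497, so H* = 136.
Substitute into dH/dt = 0: 1.04(1 - 136/252) = 0.0392P*.
The bracket is 0.46, giving P* = 0.478/0.0392 = 12.2.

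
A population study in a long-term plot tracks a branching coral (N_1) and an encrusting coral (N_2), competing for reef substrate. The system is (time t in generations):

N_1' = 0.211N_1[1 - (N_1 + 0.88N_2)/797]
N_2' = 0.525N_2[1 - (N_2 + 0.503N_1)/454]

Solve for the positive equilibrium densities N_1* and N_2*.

N_1* ≈ 713, N_2* ≈ 95.3

Setting both brackets to zero gives the nullclines N_1 + 0.88N_2 = 797 and 0.503N_1 + N_2 = 454.
Substituting N_2 = 454 - 0.503N_1 into the first: N_1(1 - 0.88·0.503) = 797 - 0.88·454.
So N_1* = 397/0.557 = 713, and then N_2* = 454 - 0.503·713 = 95.3.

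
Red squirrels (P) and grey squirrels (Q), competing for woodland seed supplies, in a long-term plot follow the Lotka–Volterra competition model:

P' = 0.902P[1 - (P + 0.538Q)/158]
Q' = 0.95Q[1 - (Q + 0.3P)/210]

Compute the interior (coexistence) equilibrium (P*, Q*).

Setting both brackets to zero gives the nullclines P + 0.538Q = 158 and 0.3P + Q = 210.
Substituting Q = 210 - 0.3P into the first: P(1 - 0.538·0.3) = 158 - 0.538·210.
So P* = 45/0.839 = 53.7, and then Q* = 210 - 0.3·53.7 = 194.

P* ≈ 53.7, Q* ≈ 194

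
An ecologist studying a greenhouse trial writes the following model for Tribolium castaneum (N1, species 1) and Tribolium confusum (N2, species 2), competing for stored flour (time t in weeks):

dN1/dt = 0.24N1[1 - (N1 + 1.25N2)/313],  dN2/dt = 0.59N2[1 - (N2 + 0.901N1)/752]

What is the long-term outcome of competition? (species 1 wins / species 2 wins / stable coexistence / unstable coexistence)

species 2 excludes species 1

Compare the nullcline intercepts: K1/α12 = 313/1.25 = 250 < K2 = 752; K2/α21 = 752/0.901 = 835 > K1 = 313.
Since the inequalities point opposite ways, species 2 can invade but species 1 cannot.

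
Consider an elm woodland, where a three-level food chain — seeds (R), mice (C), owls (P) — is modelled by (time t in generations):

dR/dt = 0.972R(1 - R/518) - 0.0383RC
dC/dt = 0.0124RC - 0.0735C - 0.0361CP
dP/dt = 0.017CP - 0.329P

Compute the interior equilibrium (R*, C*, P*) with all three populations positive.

From dP/dt = 0: 0.017C* = 0.329, so C* = 19.4.
From dR/dt = 0: 0.972(1 - R*/518) = 0.0383·19.4, giving R* = 518·(1 - 0.763) = 123.
From dC/dt = 0: 0.0124·123 - 0.0735 = 0.0361P*, so P* = 1.45/0.0361 = 40.2.

R* ≈ 123, C* ≈ 19.4, P* ≈ 40.2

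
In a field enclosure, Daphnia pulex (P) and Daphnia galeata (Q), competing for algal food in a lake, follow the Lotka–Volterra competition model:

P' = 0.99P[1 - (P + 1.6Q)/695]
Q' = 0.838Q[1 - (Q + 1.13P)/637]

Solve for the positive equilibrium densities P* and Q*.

Setting both brackets to zero gives the nullclines P + 1.6Q = 695 and 1.13P + Q = 637.
Substituting Q = 637 - 1.13P into the first: P(1 - 1.6·1.13) = 695 - 1.6·637.
So P* = -324/-0.808 = 401, and then Q* = 637 - 1.13·401 = 184.

P* ≈ 401, Q* ≈ 184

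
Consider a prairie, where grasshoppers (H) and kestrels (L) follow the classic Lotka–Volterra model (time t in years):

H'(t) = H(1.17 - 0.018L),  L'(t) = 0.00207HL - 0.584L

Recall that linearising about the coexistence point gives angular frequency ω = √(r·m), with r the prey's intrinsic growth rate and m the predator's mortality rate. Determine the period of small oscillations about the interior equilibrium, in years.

Here r = 1.17 and m = 0.584, so r·m = 0.683.
ω = √0.683 = 0.827 per year, hence T = 2π/ω ≈ 7.6 years.

T ≈ 7.6 years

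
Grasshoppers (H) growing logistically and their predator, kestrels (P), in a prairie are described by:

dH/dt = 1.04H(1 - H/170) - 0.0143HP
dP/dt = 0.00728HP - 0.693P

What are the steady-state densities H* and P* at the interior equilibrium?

H* ≈ 95.2, P* ≈ 32

From dP/dt = 0 with P > 0: 0.00728H* = 0.693, so H* = 95.2.
Substitute into dH/dt = 0: 1.04(1 - 95.2/170) = 0.0143P*.
The bracket is 0.44, giving P* = 0.458/0.0143 = 32.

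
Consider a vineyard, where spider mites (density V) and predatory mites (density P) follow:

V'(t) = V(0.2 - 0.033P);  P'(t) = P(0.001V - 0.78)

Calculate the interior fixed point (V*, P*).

V* ≈ 780, P* ≈ 6.06

Set dP/dt = 0 with P > 0: 0.001V - 0.78 = 0, so V* = 0.78/0.001 = 780.
Set dV/dt = 0 with V > 0: 0.2 - 0.033P = 0, so P* = 0.2/0.033 = 6.06.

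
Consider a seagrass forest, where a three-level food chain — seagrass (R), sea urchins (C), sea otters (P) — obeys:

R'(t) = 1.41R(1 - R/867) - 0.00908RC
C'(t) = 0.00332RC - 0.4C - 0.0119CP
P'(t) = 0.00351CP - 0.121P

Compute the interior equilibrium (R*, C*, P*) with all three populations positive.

From dP/dt = 0: 0.00351C* = 0.121, so C* = 34.5.
From dR/dt = 0: 1.41(1 - R*/867) = 0.00908·34.5, giving R* = 867·(1 - 0.222) = 675.
From dC/dt = 0: 0.00332·675 - 0.4 = 0.0119P*, so P* = 1.84/0.0119 = 155.

R* ≈ 675, C* ≈ 34.5, P* ≈ 155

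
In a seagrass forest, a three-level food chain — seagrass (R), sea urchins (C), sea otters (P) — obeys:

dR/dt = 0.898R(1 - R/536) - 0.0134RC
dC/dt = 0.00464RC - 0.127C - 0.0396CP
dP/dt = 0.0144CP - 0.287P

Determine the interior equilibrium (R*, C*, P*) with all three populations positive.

From dP/dt = 0: 0.0144C* = 0.287, so C* = 19.9.
From dR/dt = 0: 0.898(1 - R*/536) = 0.0134·19.9, giving R* = 536·(1 - 0.297) = 377.
From dC/dt = 0: 0.00464·377 - 0.127 = 0.0396P*, so P* = 1.62/0.0396 = 40.9.

R* ≈ 377, C* ≈ 19.9, P* ≈ 40.9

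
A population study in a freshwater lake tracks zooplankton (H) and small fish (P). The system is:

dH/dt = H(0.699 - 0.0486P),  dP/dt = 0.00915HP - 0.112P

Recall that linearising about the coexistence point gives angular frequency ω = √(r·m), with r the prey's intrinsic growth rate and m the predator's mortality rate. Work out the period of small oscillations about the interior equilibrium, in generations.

Here r = 0.699 and m = 0.112, so r·m = 0.0783.
ω = √0.0783 = 0.28 per generation, hence T = 2π/ω ≈ 22.5 generations.

T ≈ 22.5 generations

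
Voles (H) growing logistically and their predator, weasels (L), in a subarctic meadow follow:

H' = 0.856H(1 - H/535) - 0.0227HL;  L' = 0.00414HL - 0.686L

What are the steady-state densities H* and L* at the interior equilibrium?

From dL/dt = 0 with L > 0: 0.00414H* = 0.686, so H* = 166.
Substitute into dH/dt = 0: 0.856(1 - 166/535) = 0.0227L*.
The bracket is 0.69, giving L* = 0.591/0.0227 = 26.

H* ≈ 166, L* ≈ 26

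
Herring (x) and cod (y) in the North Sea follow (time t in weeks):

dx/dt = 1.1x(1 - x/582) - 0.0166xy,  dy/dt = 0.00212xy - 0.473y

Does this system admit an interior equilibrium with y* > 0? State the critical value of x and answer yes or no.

Threshold x = 223; K > 223, so yes, the predator persists.

The predator equation gives dy/dt > 0 only when x > 0.473/0.00212 = 223.
Without the predator, x → K = 582. Since 582 > 223, the predator can invade and persist.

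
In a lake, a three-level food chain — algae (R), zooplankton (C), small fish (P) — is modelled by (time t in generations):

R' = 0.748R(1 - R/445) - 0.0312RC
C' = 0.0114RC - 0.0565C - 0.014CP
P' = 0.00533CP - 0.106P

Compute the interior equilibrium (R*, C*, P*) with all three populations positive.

R* ≈ 75.9, C* ≈ 19.9, P* ≈ 57.7

From dP/dt = 0: 0.00533C* = 0.106, so C* = 19.9.
From dR/dt = 0: 0.748(1 - R*/445) = 0.0312·19.9, giving R* = 445·(1 - 0.83) = 75.9.
From dC/dt = 0: 0.0114·75.9 - 0.0565 = 0.014P*, so P* = 0.808/0.014 = 57.7.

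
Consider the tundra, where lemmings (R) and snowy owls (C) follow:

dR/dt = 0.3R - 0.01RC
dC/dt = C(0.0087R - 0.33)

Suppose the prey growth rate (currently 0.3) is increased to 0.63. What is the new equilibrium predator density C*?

At the interior fixed point, setting dR/dt = 0 with R > 0 fixes C* = (prey growth rate)/(RC coefficient) — independent of the other coefficients.
With the change, C* = 0.63/0.01 = 63; it rises from 30.

C* ≈ 63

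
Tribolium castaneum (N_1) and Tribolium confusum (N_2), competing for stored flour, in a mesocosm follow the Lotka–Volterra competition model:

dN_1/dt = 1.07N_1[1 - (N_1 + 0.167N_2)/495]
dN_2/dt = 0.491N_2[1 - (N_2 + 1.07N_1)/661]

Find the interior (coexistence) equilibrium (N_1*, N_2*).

Setting both brackets to zero gives the nullclines N_1 + 0.167N_2 = 495 and 1.07N_1 + N_2 = 661.
Substituting N_2 = 661 - 1.07N_1 into the first: N_1(1 - 0.167·1.07) = 495 - 0.167·661.
So N_1* = 385/0.821 = 468, and then N_2* = 661 - 1.07·468 = 160.

N_1* ≈ 468, N_2* ≈ 160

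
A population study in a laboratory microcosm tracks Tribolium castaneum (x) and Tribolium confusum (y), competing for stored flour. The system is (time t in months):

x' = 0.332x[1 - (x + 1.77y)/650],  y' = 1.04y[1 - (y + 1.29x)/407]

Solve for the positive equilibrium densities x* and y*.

Setting both brackets to zero gives the nullclines x + 1.77y = 650 and 1.29x + y = 407.
Substituting y = 407 - 1.29x into the first: x(1 - 1.77·1.29) = 650 - 1.77·407.
So x* = -70.4/-1.28 = 54.9, and then y* = 407 - 1.29·54.9 = 336.

x* ≈ 54.9, y* ≈ 336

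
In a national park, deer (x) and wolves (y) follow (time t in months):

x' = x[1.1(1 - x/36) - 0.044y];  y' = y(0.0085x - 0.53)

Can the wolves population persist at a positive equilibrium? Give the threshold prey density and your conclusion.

The predator equation gives dy/dt > 0 only when x > 0.53/0.0085 = 62.4.
Without the predator, x → K = 36. Since 36 < 62.4, the predator cannot invade.

Threshold x = 62.4; K < 62.4, so no, the predator goes extinct.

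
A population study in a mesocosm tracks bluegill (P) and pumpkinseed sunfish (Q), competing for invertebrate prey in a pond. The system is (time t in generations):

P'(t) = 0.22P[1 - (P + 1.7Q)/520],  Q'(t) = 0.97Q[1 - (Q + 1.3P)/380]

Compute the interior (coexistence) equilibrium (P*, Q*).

P* ≈ 104, Q* ≈ 245

Setting both brackets to zero gives the nullclines P + 1.7Q = 520 and 1.3P + Q = 380.
Substituting Q = 380 - 1.3P into the first: P(1 - 1.7·1.3) = 520 - 1.7·380.
So P* = -126/-1.21 = 104, and then Q* = 380 - 1.3·104 = 245.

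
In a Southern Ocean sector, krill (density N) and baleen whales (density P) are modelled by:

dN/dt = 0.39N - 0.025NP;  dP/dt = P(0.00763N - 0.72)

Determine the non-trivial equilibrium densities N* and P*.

N* ≈ 94.4, P* ≈ 15.6

Set dP/dt = 0 with P > 0: 0.00763N - 0.72 = 0, so N* = 0.72/0.00763 = 94.4.
Set dN/dt = 0 with N > 0: 0.39 - 0.025P = 0, so P* = 0.39/0.025 = 15.6.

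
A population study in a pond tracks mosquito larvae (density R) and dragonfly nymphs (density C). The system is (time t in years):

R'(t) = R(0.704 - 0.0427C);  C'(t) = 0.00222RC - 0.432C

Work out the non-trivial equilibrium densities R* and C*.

Set dC/dt = 0 with C > 0: 0.00222R - 0.432 = 0, so R* = 0.432/0.00222 = 195.
Set dR/dt = 0 with R > 0: 0.704 - 0.0427C = 0, so C* = 0.704/0.0427 = 16.5.

R* ≈ 195, C* ≈ 16.5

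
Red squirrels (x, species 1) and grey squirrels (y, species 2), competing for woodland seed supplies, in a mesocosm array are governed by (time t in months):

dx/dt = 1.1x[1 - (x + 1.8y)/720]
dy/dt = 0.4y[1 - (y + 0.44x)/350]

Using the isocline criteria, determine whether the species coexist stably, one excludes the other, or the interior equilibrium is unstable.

stable coexistence

Compare the nullcline intercepts: K1/α12 = 720/1.8 = 400 > K2 = 350; K2/α21 = 350/0.44 = 795 > K1 = 720.
Since both inequalities hold, each species can invade when rare, so the interior equilibrium is stable.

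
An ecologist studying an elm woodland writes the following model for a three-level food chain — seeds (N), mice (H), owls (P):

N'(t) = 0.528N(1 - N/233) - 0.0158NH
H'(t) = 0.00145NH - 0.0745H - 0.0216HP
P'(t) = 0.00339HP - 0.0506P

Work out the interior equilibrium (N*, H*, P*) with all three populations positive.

N* ≈ 129, H* ≈ 14.9, P* ≈ 5.21

From dP/dt = 0: 0.00339H* = 0.0506, so H* = 14.9.
From dN/dt = 0: 0.528(1 - N*/233) = 0.0158·14.9, giving N* = 233·(1 - 0.447) = 129.
From dH/dt = 0: 0.00145·129 - 0.0745 = 0.0216P*, so P* = 0.112/0.0216 = 5.21.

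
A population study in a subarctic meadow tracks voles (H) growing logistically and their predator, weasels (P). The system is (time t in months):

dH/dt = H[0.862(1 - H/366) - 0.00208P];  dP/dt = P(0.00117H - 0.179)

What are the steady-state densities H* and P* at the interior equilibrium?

H* ≈ 153, P* ≈ 241

From dP/dt = 0 with P > 0: 0.00117H* = 0.179, so H* = 153.
Substitute into dH/dt = 0: 0.862(1 - 153/366) = 0.00208P*.
The bracket is 0.582, giving P* = 0.502/0.00208 = 241.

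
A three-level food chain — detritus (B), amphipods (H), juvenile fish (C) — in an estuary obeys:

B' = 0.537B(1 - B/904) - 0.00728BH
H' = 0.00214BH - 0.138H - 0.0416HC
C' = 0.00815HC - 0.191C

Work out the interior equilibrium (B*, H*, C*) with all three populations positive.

B* ≈ 617, H* ≈ 23.4, C* ≈ 28.4

From dC/dt = 0: 0.00815H* = 0.191, so H* = 23.4.
From dB/dt = 0: 0.537(1 - B*/904) = 0.00728·23.4, giving B* = 904·(1 - 0.318) = 617.
From dH/dt = 0: 0.00214·617 - 0.138 = 0.0416C*, so C* = 1.18/0.0416 = 28.4.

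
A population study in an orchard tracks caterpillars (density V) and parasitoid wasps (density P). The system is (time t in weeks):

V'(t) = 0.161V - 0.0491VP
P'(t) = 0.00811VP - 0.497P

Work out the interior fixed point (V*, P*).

V* ≈ 61.3, P* ≈ 3.28

Set dP/dt = 0 with P > 0: 0.00811V - 0.497 = 0, so V* = 0.497/0.00811 = 61.3.
Set dV/dt = 0 with V > 0: 0.161 - 0.0491P = 0, so P* = 0.161/0.0491 = 3.28.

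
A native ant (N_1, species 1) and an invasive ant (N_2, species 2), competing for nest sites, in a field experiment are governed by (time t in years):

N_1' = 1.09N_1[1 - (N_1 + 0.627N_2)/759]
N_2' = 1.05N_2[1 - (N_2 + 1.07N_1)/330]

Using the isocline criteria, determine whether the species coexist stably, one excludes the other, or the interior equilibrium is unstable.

species 1 excludes species 2

Compare the nullcline intercepts: K1/α12 = 759/0.627 = 1210 > K2 = 330; K2/α21 = 330/1.07 = 308 < K1 = 759.
Since the inequalities point opposite ways, species 1 can invade but species 2 cannot.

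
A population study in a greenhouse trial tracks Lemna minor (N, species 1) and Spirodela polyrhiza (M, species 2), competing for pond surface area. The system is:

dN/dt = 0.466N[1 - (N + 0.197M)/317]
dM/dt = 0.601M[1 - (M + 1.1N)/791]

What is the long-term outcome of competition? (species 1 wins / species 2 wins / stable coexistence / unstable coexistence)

Compare the nullcline intercepts: K1/α12 = 317/0.197 = 1610 > K2 = 791; K2/α21 = 791/1.1 = 719 > K1 = 317.
Since both inequalities hold, each species can invade when rare, so the interior equilibrium is stable.

stable coexistence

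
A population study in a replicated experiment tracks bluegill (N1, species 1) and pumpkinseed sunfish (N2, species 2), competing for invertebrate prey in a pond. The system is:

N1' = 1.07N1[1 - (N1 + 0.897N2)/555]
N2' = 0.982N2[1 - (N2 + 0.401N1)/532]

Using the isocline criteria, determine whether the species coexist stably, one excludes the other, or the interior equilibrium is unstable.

stable coexistence

Compare the nullcline intercepts: K1/α12 = 555/0.897 = 619 > K2 = 532; K2/α21 = 532/0.401 = 1330 > K1 = 555.
Since both inequalities hold, each species can invade when rare, so the interior equilibrium is stable.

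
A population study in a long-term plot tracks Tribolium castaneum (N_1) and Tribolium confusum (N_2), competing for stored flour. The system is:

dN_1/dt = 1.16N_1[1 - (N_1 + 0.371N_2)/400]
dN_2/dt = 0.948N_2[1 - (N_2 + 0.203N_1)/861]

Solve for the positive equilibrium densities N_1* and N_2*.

Setting both brackets to zero gives the nullclines N_1 + 0.371N_2 = 400 and 0.203N_1 + N_2 = 861.
Substituting N_2 = 861 - 0.203N_1 into the first: N_1(1 - 0.371·0.203) = 400 - 0.371·861.
So N_1* = 80.6/0.925 = 87.1, and then N_2* = 861 - 0.203·87.1 = 843.

N_1* ≈ 87.1, N_2* ≈ 843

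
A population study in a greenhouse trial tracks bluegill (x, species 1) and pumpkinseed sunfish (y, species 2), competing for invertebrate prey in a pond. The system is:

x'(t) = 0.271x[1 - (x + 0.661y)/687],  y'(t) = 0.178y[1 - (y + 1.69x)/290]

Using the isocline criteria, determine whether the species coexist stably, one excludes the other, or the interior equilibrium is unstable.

species 1 excludes species 2

Compare the nullcline intercepts: K1/α12 = 687/0.661 = 1040 > K2 = 290; K2/α21 = 290/1.69 = 172 < K1 = 687.
Since the inequalities point opposite ways, species 1 can invade but species 2 cannot.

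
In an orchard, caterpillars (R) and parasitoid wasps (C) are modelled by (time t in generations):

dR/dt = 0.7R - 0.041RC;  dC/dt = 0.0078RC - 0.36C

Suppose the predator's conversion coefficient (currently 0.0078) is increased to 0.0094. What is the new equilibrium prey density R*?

At the interior fixed point, setting dC/dt = 0 with C > 0 fixes R* = (predator death rate)/(RC coefficient) — independent of the other coefficients.
With the change, R* = 0.36/0.0094 = 38.3; it falls from 46.2.

R* ≈ 38.3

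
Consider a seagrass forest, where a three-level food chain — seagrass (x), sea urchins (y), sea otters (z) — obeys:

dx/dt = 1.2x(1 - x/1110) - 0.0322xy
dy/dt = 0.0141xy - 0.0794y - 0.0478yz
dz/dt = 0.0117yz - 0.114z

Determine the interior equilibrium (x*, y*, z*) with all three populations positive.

From dz/dt = 0: 0.0117y* = 0.114, so y* = 9.74.
From dx/dt = 0: 1.2(1 - x*/1110) = 0.0322·9.74, giving x* = 1110·(1 - 0.261) = 820.
From dy/dt = 0: 0.0141·820 - 0.0794 = 0.0478z*, so z* = 11.5/0.0478 = 240.

x* ≈ 820, y* ≈ 9.74, z* ≈ 240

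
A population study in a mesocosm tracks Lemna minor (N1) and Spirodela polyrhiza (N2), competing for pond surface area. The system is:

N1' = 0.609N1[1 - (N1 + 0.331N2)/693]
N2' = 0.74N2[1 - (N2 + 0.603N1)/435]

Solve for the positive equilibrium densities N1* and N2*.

Setting both brackets to zero gives the nullclines N1 + 0.331N2 = 693 and 0.603N1 + N2 = 435.
Substituting N2 = 435 - 0.603N1 into the first: N1(1 - 0.331·0.603) = 693 - 0.331·435.
So N1* = 549/0.8 = 686, and then N2* = 435 - 0.603·686 = 21.4.

N1* ≈ 686, N2* ≈ 21.4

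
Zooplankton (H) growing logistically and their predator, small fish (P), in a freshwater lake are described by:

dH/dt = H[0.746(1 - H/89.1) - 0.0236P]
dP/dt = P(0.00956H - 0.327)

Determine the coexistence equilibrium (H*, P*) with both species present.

From dP/dt = 0 with P > 0: 0.00956H* = 0.327, so H* = 34.2.
Substitute into dH/dt = 0: 0.746(1 - 34.2/89.1) = 0.0236P*.
The bracket is 0.616, giving P* = 0.46/0.0236 = 19.5.

H* ≈ 34.2, P* ≈ 19.5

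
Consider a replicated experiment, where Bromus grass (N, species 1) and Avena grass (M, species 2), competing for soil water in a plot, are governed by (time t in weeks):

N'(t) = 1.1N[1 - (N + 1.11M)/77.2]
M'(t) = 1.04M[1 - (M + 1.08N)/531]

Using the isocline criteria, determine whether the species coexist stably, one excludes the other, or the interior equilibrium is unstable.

species 2 excludes species 1

Compare the nullcline intercepts: K1/α12 = 77.2/1.11 = 69.5 < K2 = 531; K2/α21 = 531/1.08 = 492 > K1 = 77.2.
Since the inequalities point opposite ways, species 2 can invade but species 1 cannot.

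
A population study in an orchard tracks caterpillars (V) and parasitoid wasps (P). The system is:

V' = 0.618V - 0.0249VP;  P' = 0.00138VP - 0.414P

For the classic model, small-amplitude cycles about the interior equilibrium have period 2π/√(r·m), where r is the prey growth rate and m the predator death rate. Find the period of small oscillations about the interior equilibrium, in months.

T ≈ 12.4 months

Here r = 0.618 and m = 0.414, so r·m = 0.256.
ω = √0.256 = 0.506 per month, hence T = 2π/ω ≈ 12.4 months.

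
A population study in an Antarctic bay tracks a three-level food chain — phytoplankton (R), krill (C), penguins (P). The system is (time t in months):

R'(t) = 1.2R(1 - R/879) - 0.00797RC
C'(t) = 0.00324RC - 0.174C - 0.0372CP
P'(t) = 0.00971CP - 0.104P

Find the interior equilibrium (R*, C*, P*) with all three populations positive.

R* ≈ 816, C* ≈ 10.7, P* ≈ 66.4

From dP/dt = 0: 0.00971C* = 0.104, so C* = 10.7.
From dR/dt = 0: 1.2(1 - R*/879) = 0.00797·10.7, giving R* = 879·(1 - 0.0711) = 816.
From dC/dt = 0: 0.00324·816 - 0.174 = 0.0372P*, so P* = 2.47/0.0372 = 66.4.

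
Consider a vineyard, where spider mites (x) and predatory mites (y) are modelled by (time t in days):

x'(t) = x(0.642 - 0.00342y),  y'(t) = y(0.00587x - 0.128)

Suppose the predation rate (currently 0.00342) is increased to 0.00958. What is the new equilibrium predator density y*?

At the interior fixed point, setting dx/dt = 0 with x > 0 fixes y* = (prey growth rate)/(xy coefficient) — independent of the other coefficients.
With the change, y* = 0.642/0.00958 = 67; it falls from 188.

y* ≈ 67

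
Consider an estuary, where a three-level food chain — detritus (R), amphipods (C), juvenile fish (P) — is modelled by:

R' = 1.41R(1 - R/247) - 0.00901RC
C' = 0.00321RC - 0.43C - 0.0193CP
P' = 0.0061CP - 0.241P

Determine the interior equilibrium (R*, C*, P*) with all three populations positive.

R* ≈ 185, C* ≈ 39.5, P* ≈ 8.43

From dP/dt = 0: 0.0061C* = 0.241, so C* = 39.5.
From dR/dt = 0: 1.41(1 - R*/247) = 0.00901·39.5, giving R* = 247·(1 - 0.252) = 185.
From dC/dt = 0: 0.00321·185 - 0.43 = 0.0193P*, so P* = 0.163/0.0193 = 8.43.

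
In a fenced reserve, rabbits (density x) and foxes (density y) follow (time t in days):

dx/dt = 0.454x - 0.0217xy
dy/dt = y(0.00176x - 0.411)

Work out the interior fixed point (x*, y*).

Set dy/dt = 0 with y > 0: 0.00176x - 0.411 = 0, so x* = 0.411/0.00176 = 234.
Set dx/dt = 0 with x > 0: 0.454 - 0.0217y = 0, so y* = 0.454/0.0217 = 20.9.

x* ≈ 234, y* ≈ 20.9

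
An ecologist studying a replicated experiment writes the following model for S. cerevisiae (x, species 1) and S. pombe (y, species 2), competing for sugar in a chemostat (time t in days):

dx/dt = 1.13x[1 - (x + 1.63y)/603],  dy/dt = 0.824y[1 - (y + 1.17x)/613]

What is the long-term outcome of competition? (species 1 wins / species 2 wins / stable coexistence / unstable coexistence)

unstable coexistence (outcome depends on initial conditions)

Compare the nullcline intercepts: K1/α12 = 603/1.63 = 370 < K2 = 613; K2/α21 = 613/1.17 = 524 < K1 = 603.
Since both are reversed, neither can invade when rare; the interior point is a saddle.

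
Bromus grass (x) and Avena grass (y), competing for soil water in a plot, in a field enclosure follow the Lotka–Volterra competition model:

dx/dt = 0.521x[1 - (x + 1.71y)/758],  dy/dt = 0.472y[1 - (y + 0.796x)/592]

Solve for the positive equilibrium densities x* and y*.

x* ≈ 704, y* ≈ 31.5

Setting both brackets to zero gives the nullclines x + 1.71y = 758 and 0.796x + y = 592.
Substituting y = 592 - 0.796x into the first: x(1 - 1.71·0.796) = 758 - 1.71·592.
So x* = -254/-0.361 = 704, and then y* = 592 - 0.796·704 = 31.5.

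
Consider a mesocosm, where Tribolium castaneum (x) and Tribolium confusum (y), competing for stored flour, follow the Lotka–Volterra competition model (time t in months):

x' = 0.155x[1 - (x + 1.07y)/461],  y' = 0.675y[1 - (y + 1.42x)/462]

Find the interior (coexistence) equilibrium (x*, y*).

Setting both brackets to zero gives the nullclines x + 1.07y = 461 and 1.42x + y = 462.
Substituting y = 462 - 1.42x into the first: x(1 - 1.07·1.42) = 461 - 1.07·462.
So x* = -33.3/-0.519 = 64.2, and then y* = 462 - 1.42·64.2 = 371.

x* ≈ 64.2, y* ≈ 371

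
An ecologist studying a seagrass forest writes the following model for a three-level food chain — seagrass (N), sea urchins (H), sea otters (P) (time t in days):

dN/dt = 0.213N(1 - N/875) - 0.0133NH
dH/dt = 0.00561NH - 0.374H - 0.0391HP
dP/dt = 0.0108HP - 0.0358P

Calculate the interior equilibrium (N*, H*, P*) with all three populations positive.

N* ≈ 694, H* ≈ 3.31, P* ≈ 90

From dP/dt = 0: 0.0108H* = 0.0358, so H* = 3.31.
From dN/dt = 0: 0.213(1 - N*/875) = 0.0133·3.31, giving N* = 875·(1 - 0.207) = 694.
From dH/dt = 0: 0.00561·694 - 0.374 = 0.0391P*, so P* = 3.52/0.0391 = 90.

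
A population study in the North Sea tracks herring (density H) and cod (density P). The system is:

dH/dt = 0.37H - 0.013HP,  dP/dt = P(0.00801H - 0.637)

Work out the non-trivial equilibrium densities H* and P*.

Set dP/dt = 0 with P > 0: 0.00801H - 0.637 = 0, so H* = 0.637/0.00801 = 79.5.
Set dH/dt = 0 with H > 0: 0.37 - 0.013P = 0, so P* = 0.37/0.013 = 28.5.

H* ≈ 79.5, P* ≈ 28.5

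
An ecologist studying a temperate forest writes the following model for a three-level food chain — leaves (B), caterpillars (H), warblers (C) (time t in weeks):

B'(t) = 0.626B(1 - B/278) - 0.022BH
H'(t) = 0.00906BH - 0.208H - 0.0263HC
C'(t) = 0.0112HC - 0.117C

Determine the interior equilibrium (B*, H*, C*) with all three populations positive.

B* ≈ 176, H* ≈ 10.4, C* ≈ 52.7

From dC/dt = 0: 0.0112H* = 0.117, so H* = 10.4.
From dB/dt = 0: 0.626(1 - B*/278) = 0.022·10.4, giving B* = 278·(1 - 0.367) = 176.
From dH/dt = 0: 0.00906·176 - 0.208 = 0.0263C*, so C* = 1.39/0.0263 = 52.7.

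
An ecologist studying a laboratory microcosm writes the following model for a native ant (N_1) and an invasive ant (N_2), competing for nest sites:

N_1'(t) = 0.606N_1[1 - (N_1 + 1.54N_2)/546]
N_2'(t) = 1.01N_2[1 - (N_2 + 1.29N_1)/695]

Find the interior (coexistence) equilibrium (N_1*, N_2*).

Setting both brackets to zero gives the nullclines N_1 + 1.54N_2 = 546 and 1.29N_1 + N_2 = 695.
Substituting N_2 = 695 - 1.29N_1 into the first: N_1(1 - 1.54·1.29) = 546 - 1.54·695.
So N_1* = -524/-0.987 = 531, and then N_2* = 695 - 1.29·531 = 9.47.

N_1* ≈ 531, N_2* ≈ 9.47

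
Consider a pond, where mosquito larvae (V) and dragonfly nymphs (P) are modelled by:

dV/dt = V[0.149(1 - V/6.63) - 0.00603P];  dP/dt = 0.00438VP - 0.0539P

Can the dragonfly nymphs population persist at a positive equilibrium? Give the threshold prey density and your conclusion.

Threshold V = 12.3; K < 12.3, so no, the predator goes extinct.

The predator equation gives dP/dt > 0 only when V > 0.0539/0.00438 = 12.3.
Without the predator, V → K = 6.63. Since 6.63 < 12.3, the predator cannot invade.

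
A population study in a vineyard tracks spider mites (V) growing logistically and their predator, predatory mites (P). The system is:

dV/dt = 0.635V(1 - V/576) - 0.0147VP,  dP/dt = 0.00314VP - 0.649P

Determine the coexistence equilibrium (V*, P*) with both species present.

V* ≈ 207, P* ≈ 27.7

From dP/dt = 0 with P > 0: 0.00314V* = 0.649, so V* = 207.
Substitute into dV/dt = 0: 0.635(1 - 207/576) = 0.0147P*.
The bracket is 0.641, giving P* = 0.407/0.0147 = 27.7.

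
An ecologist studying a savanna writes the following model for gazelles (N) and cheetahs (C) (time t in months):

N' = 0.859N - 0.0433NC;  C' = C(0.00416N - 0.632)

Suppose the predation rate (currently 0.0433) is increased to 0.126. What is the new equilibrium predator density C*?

C* ≈ 6.82

At the interior fixed point, setting dN/dt = 0 with N > 0 fixes C* = (prey growth rate)/(NC coefficient) — independent of the other coefficients.
With the change, C* = 0.859/0.126 = 6.82; it falls from 19.8.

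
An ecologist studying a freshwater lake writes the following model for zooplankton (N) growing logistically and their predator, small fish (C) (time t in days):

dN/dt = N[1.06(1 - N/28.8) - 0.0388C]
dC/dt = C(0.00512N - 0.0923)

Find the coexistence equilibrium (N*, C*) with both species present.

N* ≈ 18, C* ≈ 10.2

From dC/dt = 0 with C > 0: 0.00512N* = 0.0923, so N* = 18.
Substitute into dN/dt = 0: 1.06(1 - 18/28.8) = 0.0388C*.
The bracket is 0.374, giving C* = 0.396/0.0388 = 10.2.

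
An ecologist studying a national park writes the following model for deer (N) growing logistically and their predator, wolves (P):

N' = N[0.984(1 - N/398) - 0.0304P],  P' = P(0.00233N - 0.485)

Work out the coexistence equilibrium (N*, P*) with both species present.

N* ≈ 208, P* ≈ 15.4

From dP/dt = 0 with P > 0: 0.00233N* = 0.485, so N* = 208.
Substitute into dN/dt = 0: 0.984(1 - 208/398) = 0.0304P*.
The bracket is 0.477, giving P* = 0.469/0.0304 = 15.4.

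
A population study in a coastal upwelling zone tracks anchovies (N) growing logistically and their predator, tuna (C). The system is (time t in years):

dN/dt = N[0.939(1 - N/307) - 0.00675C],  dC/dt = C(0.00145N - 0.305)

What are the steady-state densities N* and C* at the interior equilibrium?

From dC/dt = 0 with C > 0: 0.00145N* = 0.305, so N* = 210.
Substitute into dN/dt = 0: 0.939(1 - 210/307) = 0.00675C*.
The bracket is 0.315, giving C* = 0.296/0.00675 = 43.8.

N* ≈ 210, C* ≈ 43.8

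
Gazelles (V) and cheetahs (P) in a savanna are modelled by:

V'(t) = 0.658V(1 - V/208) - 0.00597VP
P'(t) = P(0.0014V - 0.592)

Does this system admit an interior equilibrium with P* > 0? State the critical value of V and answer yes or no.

The predator equation gives dP/dt > 0 only when V > 0.592/0.0014 = 423.
Without the predator, V → K = 208. Since 208 < 423, the predator cannot invade.

Threshold V = 423; K < 423, so no, the predator goes extinct.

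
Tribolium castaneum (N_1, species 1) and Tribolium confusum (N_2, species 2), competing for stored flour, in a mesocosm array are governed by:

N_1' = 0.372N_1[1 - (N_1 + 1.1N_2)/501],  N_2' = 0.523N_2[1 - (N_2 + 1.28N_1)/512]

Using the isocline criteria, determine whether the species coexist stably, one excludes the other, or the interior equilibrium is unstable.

Compare the nullcline intercepts: K1/α12 = 501/1.1 = 455 < K2 = 512; K2/α21 = 512/1.28 = 400 < K1 = 501.
Since both are reversed, neither can invade when rare; the interior point is a saddle.

unstable coexistence (outcome depends on initial conditions)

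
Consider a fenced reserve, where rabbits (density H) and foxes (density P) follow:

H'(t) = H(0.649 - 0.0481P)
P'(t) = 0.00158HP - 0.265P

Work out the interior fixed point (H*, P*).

Set dP/dt = 0 with P > 0: 0.00158H - 0.265 = 0, so H* = 0.265/0.00158 = 168.
Set dH/dt = 0 with H > 0: 0.649 - 0.0481P = 0, so P* = 0.649/0.0481 = 13.5.

H* ≈ 168, P* ≈ 13.5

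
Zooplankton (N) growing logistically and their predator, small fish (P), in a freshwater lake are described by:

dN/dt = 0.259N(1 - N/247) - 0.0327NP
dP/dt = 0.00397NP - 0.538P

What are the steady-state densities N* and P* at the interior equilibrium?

N* ≈ 136, P* ≈ 3.57

From dP/dt = 0 with P > 0: 0.00397N* = 0.538, so N* = 136.
Substitute into dN/dt = 0: 0.259(1 - 136/247) = 0.0327P*.
The bracket is 0.451, giving P* = 0.117/0.0327 = 3.57.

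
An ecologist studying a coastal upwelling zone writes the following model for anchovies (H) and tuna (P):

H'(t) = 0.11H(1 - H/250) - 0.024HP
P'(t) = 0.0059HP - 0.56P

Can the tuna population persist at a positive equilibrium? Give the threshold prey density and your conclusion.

Threshold H = 94.9; K > 94.9, so yes, the predator persists.

The predator equation gives dP/dt > 0 only when H > 0.56/0.0059 = 94.9.
Without the predator, H → K = 250. Since 250 > 94.9, the predator can invade and persist.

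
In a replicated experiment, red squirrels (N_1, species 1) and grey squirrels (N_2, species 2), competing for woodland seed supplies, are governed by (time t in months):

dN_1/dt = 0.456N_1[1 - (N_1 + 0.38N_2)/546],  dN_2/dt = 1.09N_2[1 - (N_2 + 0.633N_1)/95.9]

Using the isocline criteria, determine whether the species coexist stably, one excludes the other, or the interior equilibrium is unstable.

Compare the nullcline intercepts: K1/α12 = 546/0.38 = 1440 > K2 = 95.9; K2/α21 = 95.9/0.633 = 152 < K1 = 546.
Since the inequalities point opposite ways, species 1 can invade but species 2 cannot.

species 1 excludes species 2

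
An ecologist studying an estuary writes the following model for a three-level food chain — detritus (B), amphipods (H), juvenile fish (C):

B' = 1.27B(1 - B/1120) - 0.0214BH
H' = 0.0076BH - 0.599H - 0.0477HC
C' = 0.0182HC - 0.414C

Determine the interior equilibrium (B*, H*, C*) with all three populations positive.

B* ≈ 691, H* ≈ 22.7, C* ≈ 97.5

From dC/dt = 0: 0.0182H* = 0.414, so H* = 22.7.
From dB/dt = 0: 1.27(1 - B*/1120) = 0.0214·22.7, giving B* = 1120·(1 - 0.383) = 691.
From dH/dt = 0: 0.0076·691 - 0.599 = 0.0477C*, so C* = 4.65/0.0477 = 97.5.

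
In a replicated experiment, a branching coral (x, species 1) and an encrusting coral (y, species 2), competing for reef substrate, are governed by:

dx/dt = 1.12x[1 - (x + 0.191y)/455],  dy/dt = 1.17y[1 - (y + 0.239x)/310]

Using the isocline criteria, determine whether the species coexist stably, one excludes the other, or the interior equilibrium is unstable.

stable coexistence

Compare the nullcline intercepts: K1/α12 = 455/0.191 = 2380 > K2 = 310; K2/α21 = 310/0.239 = 1300 > K1 = 455.
Since both inequalities hold, each species can invade when rare, so the interior equilibrium is stable.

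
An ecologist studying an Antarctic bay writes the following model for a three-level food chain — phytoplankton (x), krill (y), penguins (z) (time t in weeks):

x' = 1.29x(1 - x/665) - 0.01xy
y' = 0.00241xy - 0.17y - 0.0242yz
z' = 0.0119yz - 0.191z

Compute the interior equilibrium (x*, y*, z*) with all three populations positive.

From dz/dt = 0: 0.0119y* = 0.191, so y* = 16.1.
From dx/dt = 0: 1.29(1 - x*/665) = 0.01·16.1, giving x* = 665·(1 - 0.124) = 582.
From dy/dt = 0: 0.00241·582 - 0.17 = 0.0242z*, so z* = 1.23/0.0242 = 51.

x* ≈ 582, y* ≈ 16.1, z* ≈ 51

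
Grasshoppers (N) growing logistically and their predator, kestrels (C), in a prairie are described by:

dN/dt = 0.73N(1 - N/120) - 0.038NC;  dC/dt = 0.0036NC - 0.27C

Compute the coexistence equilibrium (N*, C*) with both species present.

N* ≈ 75, C* ≈ 7.2

From dC/dt = 0 with C > 0: 0.0036N* = 0.27, so N* = 75.
Substitute into dN/dt = 0: 0.73(1 - 75/120) = 0.038C*.
The bracket is 0.375, giving C* = 0.274/0.038 = 7.2.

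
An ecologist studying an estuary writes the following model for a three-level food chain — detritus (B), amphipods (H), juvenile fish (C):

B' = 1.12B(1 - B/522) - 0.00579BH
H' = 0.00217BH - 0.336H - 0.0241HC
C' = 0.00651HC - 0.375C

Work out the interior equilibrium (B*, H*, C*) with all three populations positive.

B* ≈ 367, H* ≈ 57.6, C* ≈ 19.1

From dC/dt = 0: 0.00651H* = 0.375, so H* = 57.6.
From dB/dt = 0: 1.12(1 - B*/522) = 0.00579·57.6, giving B* = 522·(1 - 0.298) = 367.
From dH/dt = 0: 0.00217·367 - 0.336 = 0.0241C*, so C* = 0.459/0.0241 = 19.1.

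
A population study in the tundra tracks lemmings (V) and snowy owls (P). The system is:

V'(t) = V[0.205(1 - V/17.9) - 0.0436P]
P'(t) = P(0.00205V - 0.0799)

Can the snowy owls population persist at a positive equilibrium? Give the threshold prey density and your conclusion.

The predator equation gives dP/dt > 0 only when V > 0.0799/0.00205 = 39.
Without the predator, V → K = 17.9. Since 17.9 < 39, the predator cannot invade.

Threshold V = 39; K < 39, so no, the predator goes extinct.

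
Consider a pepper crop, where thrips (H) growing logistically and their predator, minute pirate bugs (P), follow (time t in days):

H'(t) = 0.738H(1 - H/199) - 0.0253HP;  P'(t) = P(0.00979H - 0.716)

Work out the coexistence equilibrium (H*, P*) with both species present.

From dP/dt = 0 with P > 0: 0.00979H* = 0.716, so H* = 73.1.
Substitute into dH/dt = 0: 0.738(1 - 73.1/199) = 0.0253P*.
The bracket is 0.632, giving P* = 0.467/0.0253 = 18.4.

H* ≈ 73.1, P* ≈ 18.4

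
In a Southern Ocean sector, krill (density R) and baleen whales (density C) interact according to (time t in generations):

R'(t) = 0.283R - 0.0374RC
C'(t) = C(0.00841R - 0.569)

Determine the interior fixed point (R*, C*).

Set dC/dt = 0 with C > 0: 0.00841R - 0.569 = 0, so R* = 0.569/0.00841 = 67.7.
Set dR/dt = 0 with R > 0: 0.283 - 0.0374C = 0, so C* = 0.283/0.0374 = 7.57.

R* ≈ 67.7, C* ≈ 7.57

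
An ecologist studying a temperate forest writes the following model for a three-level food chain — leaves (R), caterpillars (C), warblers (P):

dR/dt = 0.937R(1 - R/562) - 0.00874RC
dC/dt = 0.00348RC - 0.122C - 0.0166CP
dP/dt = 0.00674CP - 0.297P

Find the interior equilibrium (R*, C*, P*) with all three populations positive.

From dP/dt = 0: 0.00674C* = 0.297, so C* = 44.1.
From dR/dt = 0: 0.937(1 - R*/562) = 0.00874·44.1, giving R* = 562·(1 - 0.411) = 331.
From dC/dt = 0: 0.00348·331 - 0.122 = 0.0166P*, so P* = 1.03/0.0166 = 62.

R* ≈ 331, C* ≈ 44.1, P* ≈ 62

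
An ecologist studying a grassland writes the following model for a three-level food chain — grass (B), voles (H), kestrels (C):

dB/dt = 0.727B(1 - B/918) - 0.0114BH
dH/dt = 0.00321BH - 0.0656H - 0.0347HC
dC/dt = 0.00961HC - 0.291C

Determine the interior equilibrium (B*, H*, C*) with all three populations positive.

From dC/dt = 0: 0.00961H* = 0.291, so H* = 30.3.
From dB/dt = 0: 0.727(1 - B*/918) = 0.0114·30.3, giving B* = 918·(1 - 0.475) = 482.
From dH/dt = 0: 0.00321·482 - 0.0656 = 0.0347C*, so C* = 1.48/0.0347 = 42.7.

B* ≈ 482, H* ≈ 30.3, C* ≈ 42.7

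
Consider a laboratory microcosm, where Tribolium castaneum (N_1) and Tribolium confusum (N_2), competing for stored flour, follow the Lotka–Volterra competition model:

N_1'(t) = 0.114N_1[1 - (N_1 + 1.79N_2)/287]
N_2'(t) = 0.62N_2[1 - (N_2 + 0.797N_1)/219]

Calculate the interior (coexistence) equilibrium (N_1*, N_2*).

Setting both brackets to zero gives the nullclines N_1 + 1.79N_2 = 287 and 0.797N_1 + N_2 = 219.
Substituting N_2 = 219 - 0.797N_1 into the first: N_1(1 - 1.79·0.797) = 287 - 1.79·219.
So N_1* = -105/-0.427 = 246, and then N_2* = 219 - 0.797·246 = 22.8.

N_1* ≈ 246, N_2* ≈ 22.8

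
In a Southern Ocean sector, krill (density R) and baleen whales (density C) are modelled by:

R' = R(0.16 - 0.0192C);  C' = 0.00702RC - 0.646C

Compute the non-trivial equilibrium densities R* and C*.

Set dC/dt = 0 with C > 0: 0.00702R - 0.646 = 0, so R* = 0.646/0.00702 = 92.
Set dR/dt = 0 with R > 0: 0.16 - 0.0192C = 0, so C* = 0.16/0.0192 = 8.33.

R* ≈ 92, C* ≈ 8.33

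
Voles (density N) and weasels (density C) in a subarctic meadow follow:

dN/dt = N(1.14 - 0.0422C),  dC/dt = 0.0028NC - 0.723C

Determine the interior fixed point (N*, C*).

N* ≈ 258, C* ≈ 27

Set dC/dt = 0 with C > 0: 0.0028N - 0.723 = 0, so N* = 0.723/0.0028 = 258.
Set dN/dt = 0 with N > 0: 1.14 - 0.0422C = 0, so C* = 1.14/0.0422 = 27.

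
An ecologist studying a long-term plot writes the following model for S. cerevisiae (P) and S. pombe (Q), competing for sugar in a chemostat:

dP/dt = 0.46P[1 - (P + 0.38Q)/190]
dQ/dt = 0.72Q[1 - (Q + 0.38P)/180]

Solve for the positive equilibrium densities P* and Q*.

Setting both brackets to zero gives the nullclines P + 0.38Q = 190 and 0.38P + Q = 180.
Substituting Q = 180 - 0.38P into the first: P(1 - 0.38·0.38) = 190 - 0.38·180.
So P* = 122/0.856 = 142, and then Q* = 180 - 0.38·142 = 126.

P* ≈ 142, Q* ≈ 126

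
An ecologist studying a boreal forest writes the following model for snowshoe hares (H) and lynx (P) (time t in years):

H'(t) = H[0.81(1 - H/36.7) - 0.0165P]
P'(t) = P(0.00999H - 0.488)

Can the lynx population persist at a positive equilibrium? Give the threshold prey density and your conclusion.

Threshold H = 48.8; K < 48.8, so no, the predator goes extinct.

The predator equation gives dP/dt > 0 only when H > 0.488/0.00999 = 48.8.
Without the predator, H → K = 36.7. Since 36.7 < 48.8, the predator cannot invade.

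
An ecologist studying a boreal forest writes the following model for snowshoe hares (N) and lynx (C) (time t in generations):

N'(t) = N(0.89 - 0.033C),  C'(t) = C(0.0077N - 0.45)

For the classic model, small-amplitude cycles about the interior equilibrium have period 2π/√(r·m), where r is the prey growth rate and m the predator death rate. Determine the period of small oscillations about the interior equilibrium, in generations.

Here r = 0.89 and m = 0.45, so r·m = 0.401.
ω = √0.401 = 0.633 per generation, hence T = 2π/ω ≈ 9.93 generations.

T ≈ 9.93 generations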